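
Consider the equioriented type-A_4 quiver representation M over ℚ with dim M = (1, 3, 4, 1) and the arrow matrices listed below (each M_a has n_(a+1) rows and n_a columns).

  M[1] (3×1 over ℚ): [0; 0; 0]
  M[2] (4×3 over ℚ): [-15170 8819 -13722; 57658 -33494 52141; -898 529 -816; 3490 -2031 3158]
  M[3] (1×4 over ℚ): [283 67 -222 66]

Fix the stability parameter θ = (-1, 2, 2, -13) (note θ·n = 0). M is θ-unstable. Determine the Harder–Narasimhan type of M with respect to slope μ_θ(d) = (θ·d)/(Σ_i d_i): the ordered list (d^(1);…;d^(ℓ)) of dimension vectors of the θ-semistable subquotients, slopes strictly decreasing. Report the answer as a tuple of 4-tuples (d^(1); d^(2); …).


Barcode: M ≅ I[1,1], I[2,2], I[2,3], I[2,4], I[3,3]^2. HN layers by μ_θ (3 steps, strictly decreasing):
  μ^(1)=2; μ^(2)=-1; μ^(3)=-3

((0, 2, 3, 0); (1, 0, 0, 0); (0, 1, 1, 1))


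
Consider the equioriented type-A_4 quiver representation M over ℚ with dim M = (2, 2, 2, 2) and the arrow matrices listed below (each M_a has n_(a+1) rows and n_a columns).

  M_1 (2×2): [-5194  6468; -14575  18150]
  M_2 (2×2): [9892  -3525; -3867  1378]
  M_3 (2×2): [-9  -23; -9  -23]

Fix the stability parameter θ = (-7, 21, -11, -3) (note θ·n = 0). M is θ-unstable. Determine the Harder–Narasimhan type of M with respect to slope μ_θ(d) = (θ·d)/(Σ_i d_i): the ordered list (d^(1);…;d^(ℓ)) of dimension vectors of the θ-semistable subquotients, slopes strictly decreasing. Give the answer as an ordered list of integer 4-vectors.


Interval decomposition of M: I[1,1], I[1,4], I[2,3], I[4,4].
HN type (ℓ=4): μ^(1)=5; μ^(2)=7/3; μ^(3)=-3; μ^(4)=-7

((0, 1, 1, 0); (0, 1, 1, 1); (0, 0, 0, 1); (2, 0, 0, 0))


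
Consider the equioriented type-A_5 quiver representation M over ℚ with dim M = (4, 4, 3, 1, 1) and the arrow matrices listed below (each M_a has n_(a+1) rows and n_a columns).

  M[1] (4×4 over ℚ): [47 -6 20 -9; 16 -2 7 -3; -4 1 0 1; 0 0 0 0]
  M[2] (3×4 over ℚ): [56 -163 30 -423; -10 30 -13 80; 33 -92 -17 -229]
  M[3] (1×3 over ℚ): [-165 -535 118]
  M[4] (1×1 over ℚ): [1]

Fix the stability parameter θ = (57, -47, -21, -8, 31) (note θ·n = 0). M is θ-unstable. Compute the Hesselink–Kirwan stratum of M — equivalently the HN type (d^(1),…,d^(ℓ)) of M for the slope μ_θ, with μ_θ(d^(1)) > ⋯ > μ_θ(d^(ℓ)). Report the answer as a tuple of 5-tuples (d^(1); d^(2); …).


Barcode: M ≅ I[1,1], I[1,3]^2, I[1,5], I[2,2]. HN layers by μ_θ (5 steps, strictly decreasing):
  μ^(1)=57; μ^(2)=31; μ^(3)=-11/3; μ^(4)=-19/4; μ^(5)=-47

((1, 0, 0, 0, 0); (0, 0, 0, 0, 1); (2, 2, 2, 0, 0); (1, 1, 1, 1, 0); (0, 1, 0, 0, 0))


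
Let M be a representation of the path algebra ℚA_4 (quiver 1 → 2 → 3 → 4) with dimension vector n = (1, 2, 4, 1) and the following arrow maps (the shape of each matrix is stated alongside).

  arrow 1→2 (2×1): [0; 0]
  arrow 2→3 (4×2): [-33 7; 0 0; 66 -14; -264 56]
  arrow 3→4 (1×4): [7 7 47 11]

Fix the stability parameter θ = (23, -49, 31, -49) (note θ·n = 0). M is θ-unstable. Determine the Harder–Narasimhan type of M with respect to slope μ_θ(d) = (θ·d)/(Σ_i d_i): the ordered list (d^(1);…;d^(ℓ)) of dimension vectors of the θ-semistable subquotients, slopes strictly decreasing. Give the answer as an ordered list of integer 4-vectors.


Barcode: M ≅ I[1,1], I[2,2], I[2,4], I[3,3]^3. HN layers by μ_θ (4 steps, strictly decreasing):
  μ^(1)=31; μ^(2)=23; μ^(3)=-9; μ^(4)=-49

((0, 0, 3, 0); (1, 0, 0, 0); (0, 0, 1, 1); (0, 2, 0, 0))


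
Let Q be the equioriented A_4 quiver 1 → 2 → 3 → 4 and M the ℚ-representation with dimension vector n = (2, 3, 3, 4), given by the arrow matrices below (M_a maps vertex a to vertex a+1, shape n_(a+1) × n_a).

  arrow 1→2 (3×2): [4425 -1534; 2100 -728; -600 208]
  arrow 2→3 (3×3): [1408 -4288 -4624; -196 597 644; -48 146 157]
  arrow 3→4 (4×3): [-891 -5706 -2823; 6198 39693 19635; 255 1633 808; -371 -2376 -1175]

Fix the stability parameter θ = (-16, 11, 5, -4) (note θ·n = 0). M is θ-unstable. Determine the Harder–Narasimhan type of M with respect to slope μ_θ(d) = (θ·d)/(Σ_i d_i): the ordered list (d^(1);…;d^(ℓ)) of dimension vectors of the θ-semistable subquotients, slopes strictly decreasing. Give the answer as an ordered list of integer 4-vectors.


Barcode: M ≅ I[1,1], I[1,2], I[2,4]^2, I[3,4], I[4,4]. HN layers by μ_θ (5 steps, strictly decreasing):
  μ^(1)=11; μ^(2)=4; μ^(3)=1/2; μ^(4)=-4; μ^(5)=-16

((0, 1, 0, 0); (0, 2, 2, 2); (0, 0, 1, 1); (0, 0, 0, 1); (2, 0, 0, 0))


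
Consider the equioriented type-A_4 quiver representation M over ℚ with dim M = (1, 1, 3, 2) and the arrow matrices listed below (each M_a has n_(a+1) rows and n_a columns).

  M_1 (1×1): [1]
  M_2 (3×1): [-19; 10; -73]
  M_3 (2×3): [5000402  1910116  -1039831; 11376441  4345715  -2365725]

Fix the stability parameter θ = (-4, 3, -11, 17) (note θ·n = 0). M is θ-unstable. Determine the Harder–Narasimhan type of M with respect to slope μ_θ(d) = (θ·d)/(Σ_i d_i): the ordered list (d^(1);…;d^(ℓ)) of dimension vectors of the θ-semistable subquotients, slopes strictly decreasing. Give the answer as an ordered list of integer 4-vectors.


Barcode: M ≅ I[1,4], I[3,3], I[3,4]. HN layers by μ_θ (3 steps, strictly decreasing):
  μ^(1)=17; μ^(2)=-4; μ^(3)=-11

((0, 0, 0, 2); (1, 1, 1, 0); (0, 0, 2, 0))


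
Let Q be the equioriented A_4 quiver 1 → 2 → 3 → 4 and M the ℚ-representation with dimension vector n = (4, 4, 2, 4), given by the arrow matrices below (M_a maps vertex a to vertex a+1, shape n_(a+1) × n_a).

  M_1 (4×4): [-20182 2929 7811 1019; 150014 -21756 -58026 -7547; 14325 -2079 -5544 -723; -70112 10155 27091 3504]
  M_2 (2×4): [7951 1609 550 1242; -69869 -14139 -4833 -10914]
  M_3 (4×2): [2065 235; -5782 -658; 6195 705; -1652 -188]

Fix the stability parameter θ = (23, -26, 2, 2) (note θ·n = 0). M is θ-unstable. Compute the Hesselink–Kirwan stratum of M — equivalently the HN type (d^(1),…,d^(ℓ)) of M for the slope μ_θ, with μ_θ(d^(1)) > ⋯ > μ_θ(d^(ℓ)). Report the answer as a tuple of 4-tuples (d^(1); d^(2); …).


Barcode: M ≅ I[1,2]^2, I[1,3], I[1,4], I[4,4]^3. HN layers by μ_θ (2 steps, strictly decreasing):
  μ^(1)=2; μ^(2)=-3/2

((0, 0, 2, 4); (4, 4, 0, 0))


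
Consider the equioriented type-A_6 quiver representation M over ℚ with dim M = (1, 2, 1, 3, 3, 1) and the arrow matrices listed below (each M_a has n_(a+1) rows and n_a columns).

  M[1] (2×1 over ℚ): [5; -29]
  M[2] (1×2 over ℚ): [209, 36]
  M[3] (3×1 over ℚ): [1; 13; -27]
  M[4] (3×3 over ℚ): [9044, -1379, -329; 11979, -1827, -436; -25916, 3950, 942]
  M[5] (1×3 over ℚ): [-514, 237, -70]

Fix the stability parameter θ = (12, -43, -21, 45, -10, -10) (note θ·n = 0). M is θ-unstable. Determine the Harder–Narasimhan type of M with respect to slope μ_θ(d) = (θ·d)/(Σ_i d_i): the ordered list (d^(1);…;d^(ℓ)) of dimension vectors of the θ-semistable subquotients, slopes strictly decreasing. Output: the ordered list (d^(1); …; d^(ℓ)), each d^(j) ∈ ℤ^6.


Via rank(M_{q-1}∘⋯∘M_p): M ≅ I[1,4], I[2,2], I[4,5], I[4,6], I[5,5].
μ_θ-semistable layers: μ^(1)=45; μ^(2)=35/2; μ^(3)=25/3; μ^(4)=-10; μ^(5)=-52/3; μ^(6)=-43

((0, 0, 0, 1, 0, 0); (0, 0, 0, 1, 1, 0); (0, 0, 0, 1, 1, 1); (0, 0, 0, 0, 1, 0); (1, 1, 1, 0, 0, 0); (0, 1, 0, 0, 0, 0))


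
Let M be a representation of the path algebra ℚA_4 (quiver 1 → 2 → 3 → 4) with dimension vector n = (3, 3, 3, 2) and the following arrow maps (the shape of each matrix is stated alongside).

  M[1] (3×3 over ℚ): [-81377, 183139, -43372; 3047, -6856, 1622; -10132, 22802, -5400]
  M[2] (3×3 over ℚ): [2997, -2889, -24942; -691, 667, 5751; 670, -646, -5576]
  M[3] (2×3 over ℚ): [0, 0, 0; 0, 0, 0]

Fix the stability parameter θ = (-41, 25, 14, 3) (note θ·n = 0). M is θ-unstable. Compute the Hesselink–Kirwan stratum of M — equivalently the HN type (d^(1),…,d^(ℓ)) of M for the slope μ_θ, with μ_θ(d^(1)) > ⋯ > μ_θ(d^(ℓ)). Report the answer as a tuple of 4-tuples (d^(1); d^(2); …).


Via rank(M_{q-1}∘⋯∘M_p): M ≅ I[1,2], I[1,3]^2, I[3,3], I[4,4]^2.
μ_θ-semistable layers: μ^(1)=25; μ^(2)=39/2; μ^(3)=14; μ^(4)=3; μ^(5)=-41

((0, 1, 0, 0); (0, 2, 2, 0); (0, 0, 1, 0); (0, 0, 0, 2); (3, 0, 0, 0))


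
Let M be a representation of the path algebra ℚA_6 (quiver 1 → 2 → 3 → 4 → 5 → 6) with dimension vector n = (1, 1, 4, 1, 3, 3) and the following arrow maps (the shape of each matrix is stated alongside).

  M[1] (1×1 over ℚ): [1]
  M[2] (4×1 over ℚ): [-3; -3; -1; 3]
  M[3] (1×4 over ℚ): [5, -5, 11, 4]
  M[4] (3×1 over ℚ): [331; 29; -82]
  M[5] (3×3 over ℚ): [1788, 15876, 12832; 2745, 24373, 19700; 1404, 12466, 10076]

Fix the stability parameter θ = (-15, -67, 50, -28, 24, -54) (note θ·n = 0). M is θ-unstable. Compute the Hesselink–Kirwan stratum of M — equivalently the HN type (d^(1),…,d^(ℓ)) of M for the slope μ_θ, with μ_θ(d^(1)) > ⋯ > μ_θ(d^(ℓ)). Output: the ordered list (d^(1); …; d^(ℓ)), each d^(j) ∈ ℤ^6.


Via rank(M_{q-1}∘⋯∘M_p): M ≅ I[1,6], I[3,3]^3, I[5,5], I[5,6], I[6,6].
μ_θ-semistable layers: μ^(1)=50; μ^(2)=24; μ^(3)=-2; μ^(4)=-15; μ^(5)=-41; μ^(6)=-54

((0, 0, 3, 0, 0, 0); (0, 0, 0, 0, 1, 0); (0, 0, 1, 1, 1, 1); (0, 0, 0, 0, 1, 1); (1, 1, 0, 0, 0, 0); (0, 0, 0, 0, 0, 1))


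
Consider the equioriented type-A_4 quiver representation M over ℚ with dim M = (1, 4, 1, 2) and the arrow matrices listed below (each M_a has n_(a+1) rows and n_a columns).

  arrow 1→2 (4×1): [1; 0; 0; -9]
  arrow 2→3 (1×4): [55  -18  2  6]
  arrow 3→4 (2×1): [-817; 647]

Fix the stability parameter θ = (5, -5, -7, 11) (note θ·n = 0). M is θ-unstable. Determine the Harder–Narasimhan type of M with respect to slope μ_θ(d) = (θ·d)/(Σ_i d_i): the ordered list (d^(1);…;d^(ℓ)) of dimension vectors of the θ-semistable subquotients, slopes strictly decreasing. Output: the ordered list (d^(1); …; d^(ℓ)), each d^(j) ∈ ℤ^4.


Via rank(M_{q-1}∘⋯∘M_p): M ≅ I[1,4], I[2,2]^3, I[4,4].
μ_θ-semistable layers: μ^(1)=11; μ^(2)=-7/3; μ^(3)=-5

((0, 0, 0, 2); (1, 1, 1, 0); (0, 3, 0, 0))


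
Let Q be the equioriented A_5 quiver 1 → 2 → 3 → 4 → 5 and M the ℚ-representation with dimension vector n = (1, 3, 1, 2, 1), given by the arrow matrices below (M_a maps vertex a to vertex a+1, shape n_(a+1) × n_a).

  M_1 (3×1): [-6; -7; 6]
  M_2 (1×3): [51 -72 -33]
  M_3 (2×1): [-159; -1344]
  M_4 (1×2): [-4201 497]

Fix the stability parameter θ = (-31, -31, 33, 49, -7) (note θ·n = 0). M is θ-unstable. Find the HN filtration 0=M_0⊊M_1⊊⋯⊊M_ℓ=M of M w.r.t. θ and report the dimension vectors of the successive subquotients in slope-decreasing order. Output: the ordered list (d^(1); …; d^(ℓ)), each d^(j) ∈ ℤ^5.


Via rank(M_{q-1}∘⋯∘M_p): M ≅ I[1,2], I[2,2], I[2,5], I[4,4].
μ_θ-semistable layers: μ^(1)=49; μ^(2)=25; μ^(3)=-31

((0, 0, 0, 1, 0); (0, 0, 1, 1, 1); (1, 3, 0, 0, 0))


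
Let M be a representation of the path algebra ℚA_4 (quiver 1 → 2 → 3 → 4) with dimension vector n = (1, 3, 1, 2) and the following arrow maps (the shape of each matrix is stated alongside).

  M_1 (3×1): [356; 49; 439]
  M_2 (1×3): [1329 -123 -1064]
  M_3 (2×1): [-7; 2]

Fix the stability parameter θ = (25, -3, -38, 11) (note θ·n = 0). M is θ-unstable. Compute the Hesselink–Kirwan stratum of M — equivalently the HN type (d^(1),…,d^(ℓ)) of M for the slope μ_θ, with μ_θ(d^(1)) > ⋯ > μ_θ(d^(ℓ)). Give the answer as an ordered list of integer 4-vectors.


Via rank(M_{q-1}∘⋯∘M_p): M ≅ I[1,4], I[2,2]^2, I[4,4].
μ_θ-semistable layers: μ^(1)=11; μ^(2)=-3; μ^(3)=-16/3

((0, 0, 0, 2); (0, 2, 0, 0); (1, 1, 1, 0))


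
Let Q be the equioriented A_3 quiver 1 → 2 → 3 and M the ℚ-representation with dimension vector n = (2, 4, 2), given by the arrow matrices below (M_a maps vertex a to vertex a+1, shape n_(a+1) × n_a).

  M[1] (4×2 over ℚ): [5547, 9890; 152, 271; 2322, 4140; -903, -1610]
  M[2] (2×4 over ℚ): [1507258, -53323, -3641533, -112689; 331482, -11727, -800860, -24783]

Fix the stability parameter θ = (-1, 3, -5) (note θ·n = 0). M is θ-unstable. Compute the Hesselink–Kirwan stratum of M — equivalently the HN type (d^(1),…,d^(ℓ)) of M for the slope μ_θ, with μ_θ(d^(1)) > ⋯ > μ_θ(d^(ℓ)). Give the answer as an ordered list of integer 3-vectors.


Via rank(M_{q-1}∘⋯∘M_p): M ≅ I[1,2], I[1,3], I[2,2], I[2,3].
μ_θ-semistable layers: μ^(1)=3; μ^(2)=-1

((0, 2, 0); (2, 2, 2))


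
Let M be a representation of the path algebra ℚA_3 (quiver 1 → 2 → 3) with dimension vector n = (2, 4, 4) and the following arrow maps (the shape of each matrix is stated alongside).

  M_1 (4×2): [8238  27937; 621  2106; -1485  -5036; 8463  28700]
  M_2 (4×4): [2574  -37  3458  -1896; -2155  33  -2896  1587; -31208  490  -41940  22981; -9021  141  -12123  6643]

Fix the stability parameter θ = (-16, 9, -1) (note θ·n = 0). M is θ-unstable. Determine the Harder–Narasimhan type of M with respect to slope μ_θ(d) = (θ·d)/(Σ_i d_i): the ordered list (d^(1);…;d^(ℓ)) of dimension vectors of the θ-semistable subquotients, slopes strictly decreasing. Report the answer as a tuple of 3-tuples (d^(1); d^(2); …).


Via rank(M_{q-1}∘⋯∘M_p): M ≅ I[1,3]^2, I[2,3]^2.
μ_θ-semistable layers: μ^(1)=4; μ^(2)=-16

((0, 4, 4); (2, 0, 0))


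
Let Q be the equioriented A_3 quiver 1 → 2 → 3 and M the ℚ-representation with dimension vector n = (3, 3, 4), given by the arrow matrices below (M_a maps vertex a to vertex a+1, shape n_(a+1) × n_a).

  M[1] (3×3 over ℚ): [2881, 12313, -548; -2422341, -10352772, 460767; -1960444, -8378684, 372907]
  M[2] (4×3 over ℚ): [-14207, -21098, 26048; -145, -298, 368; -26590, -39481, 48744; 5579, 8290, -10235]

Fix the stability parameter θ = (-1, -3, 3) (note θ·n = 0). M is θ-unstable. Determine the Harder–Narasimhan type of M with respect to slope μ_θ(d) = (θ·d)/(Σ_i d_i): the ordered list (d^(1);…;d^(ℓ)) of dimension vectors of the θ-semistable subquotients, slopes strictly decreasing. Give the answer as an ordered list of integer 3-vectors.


Interval decomposition of M: I[1,3]^3, I[3,3].
HN type (ℓ=2): μ^(1)=3; μ^(2)=-2

((0, 0, 4); (3, 3, 0))


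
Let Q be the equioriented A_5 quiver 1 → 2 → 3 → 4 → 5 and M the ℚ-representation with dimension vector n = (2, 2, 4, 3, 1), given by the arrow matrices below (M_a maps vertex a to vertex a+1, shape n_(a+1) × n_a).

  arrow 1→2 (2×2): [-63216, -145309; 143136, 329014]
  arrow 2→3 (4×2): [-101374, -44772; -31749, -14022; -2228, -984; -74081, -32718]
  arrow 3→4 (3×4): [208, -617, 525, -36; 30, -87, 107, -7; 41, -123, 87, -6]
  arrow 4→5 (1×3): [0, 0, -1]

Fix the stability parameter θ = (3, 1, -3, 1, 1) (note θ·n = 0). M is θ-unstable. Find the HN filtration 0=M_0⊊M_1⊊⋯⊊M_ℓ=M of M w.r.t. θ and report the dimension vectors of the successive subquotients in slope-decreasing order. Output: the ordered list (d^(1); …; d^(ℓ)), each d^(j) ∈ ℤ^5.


Interval decomposition of M: I[1,1], I[1,5], I[2,2], I[3,3], I[3,4]^2.
HN type (ℓ=4): μ^(1)=3; μ^(2)=1; μ^(3)=1/3; μ^(4)=-3

((1, 0, 0, 0, 0); (0, 1, 0, 3, 1); (1, 1, 1, 0, 0); (0, 0, 3, 0, 0))


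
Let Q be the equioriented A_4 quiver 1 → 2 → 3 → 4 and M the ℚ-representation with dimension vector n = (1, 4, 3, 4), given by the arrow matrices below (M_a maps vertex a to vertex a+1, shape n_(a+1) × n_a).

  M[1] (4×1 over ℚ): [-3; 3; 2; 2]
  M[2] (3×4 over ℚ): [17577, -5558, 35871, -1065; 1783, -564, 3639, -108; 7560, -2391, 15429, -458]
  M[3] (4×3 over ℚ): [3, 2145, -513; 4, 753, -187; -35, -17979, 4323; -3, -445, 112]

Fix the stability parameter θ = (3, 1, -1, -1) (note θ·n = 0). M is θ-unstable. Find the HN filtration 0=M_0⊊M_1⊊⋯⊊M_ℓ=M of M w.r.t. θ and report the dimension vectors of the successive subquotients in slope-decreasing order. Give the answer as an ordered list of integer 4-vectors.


Barcode: M ≅ I[1,4], I[2,2], I[2,4]^2, I[4,4]. HN layers by μ_θ (4 steps, strictly decreasing):
  μ^(1)=1; μ^(2)=1/2; μ^(3)=-1/3; μ^(4)=-1

((0, 1, 0, 0); (1, 1, 1, 1); (0, 2, 2, 2); (0, 0, 0, 1))


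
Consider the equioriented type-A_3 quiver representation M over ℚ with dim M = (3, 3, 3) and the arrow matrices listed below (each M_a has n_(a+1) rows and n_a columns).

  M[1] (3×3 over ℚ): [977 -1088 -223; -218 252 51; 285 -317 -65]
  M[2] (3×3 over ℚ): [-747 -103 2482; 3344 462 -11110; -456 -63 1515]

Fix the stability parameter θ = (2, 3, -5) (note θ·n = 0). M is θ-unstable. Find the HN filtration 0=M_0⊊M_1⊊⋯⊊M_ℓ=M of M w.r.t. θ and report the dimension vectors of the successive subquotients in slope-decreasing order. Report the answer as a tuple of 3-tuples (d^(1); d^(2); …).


Via rank(M_{q-1}∘⋯∘M_p): M ≅ I[1,2], I[1,3]^2, I[3,3].
μ_θ-semistable layers: μ^(1)=3; μ^(2)=2; μ^(3)=0; μ^(4)=-5

((0, 1, 0); (1, 0, 0); (2, 2, 2); (0, 0, 1))


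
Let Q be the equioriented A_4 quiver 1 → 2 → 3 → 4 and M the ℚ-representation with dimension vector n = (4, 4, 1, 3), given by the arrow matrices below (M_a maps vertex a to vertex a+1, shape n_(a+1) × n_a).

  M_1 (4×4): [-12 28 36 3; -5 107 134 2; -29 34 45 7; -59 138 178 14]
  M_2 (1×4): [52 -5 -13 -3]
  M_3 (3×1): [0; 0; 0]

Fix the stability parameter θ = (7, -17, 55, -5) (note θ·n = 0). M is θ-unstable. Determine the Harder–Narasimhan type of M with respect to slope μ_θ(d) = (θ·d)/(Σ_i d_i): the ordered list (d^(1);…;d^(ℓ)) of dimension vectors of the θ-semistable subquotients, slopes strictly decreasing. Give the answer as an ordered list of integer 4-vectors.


Barcode: M ≅ I[1,2]^3, I[1,3], I[4,4]^3. HN layers by μ_θ (2 steps, strictly decreasing):
  μ^(1)=55; μ^(2)=-5

((0, 0, 1, 0); (4, 4, 0, 3))


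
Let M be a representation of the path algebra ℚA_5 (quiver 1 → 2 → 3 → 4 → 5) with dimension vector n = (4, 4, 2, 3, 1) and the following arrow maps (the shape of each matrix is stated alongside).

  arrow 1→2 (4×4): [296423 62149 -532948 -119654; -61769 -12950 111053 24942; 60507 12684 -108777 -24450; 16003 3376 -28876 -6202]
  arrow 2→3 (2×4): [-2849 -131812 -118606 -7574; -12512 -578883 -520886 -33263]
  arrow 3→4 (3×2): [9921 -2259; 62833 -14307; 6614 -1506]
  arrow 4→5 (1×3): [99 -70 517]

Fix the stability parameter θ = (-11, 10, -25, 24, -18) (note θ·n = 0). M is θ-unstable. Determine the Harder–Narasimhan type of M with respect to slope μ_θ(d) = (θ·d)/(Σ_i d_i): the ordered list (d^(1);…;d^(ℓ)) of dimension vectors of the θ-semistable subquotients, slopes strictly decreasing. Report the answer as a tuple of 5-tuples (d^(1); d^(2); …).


Interval decomposition of M: I[1,1], I[1,2], I[1,3], I[1,5], I[2,2], I[4,4]^2.
HN type (ℓ=5): μ^(1)=24; μ^(2)=10; μ^(3)=3; μ^(4)=-15/2; μ^(5)=-11

((0, 0, 0, 2, 0); (0, 2, 0, 0, 0); (0, 0, 0, 1, 1); (0, 2, 2, 0, 0); (4, 0, 0, 0, 0))


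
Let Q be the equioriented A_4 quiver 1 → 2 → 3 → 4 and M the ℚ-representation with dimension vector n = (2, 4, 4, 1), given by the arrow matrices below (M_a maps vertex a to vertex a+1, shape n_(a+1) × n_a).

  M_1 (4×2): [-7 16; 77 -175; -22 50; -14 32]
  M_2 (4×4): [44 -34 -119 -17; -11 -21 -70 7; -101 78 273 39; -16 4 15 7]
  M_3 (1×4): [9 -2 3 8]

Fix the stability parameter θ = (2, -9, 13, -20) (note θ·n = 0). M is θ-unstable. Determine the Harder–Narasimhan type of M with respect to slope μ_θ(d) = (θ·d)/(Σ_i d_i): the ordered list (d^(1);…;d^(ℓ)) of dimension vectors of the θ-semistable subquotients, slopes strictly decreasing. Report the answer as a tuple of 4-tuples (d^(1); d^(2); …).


Via rank(M_{q-1}∘⋯∘M_p): M ≅ I[1,3], I[1,4], I[2,2], I[2,3], I[3,3].
μ_θ-semistable layers: μ^(1)=13; μ^(2)=-7/2; μ^(3)=-9

((0, 0, 3, 0); (2, 2, 1, 1); (0, 2, 0, 0))


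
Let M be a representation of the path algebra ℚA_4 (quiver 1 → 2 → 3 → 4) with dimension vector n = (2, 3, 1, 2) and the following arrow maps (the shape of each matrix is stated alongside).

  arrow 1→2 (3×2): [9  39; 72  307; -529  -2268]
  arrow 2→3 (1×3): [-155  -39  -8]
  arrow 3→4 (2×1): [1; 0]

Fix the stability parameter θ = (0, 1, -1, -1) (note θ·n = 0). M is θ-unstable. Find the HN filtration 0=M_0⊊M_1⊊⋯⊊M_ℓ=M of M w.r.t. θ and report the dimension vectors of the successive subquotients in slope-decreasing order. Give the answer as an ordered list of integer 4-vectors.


Via rank(M_{q-1}∘⋯∘M_p): M ≅ I[1,2], I[1,4], I[2,2], I[4,4].
μ_θ-semistable layers: μ^(1)=1; μ^(2)=0; μ^(3)=-1/4; μ^(4)=-1

((0, 2, 0, 0); (1, 0, 0, 0); (1, 1, 1, 1); (0, 0, 0, 1))


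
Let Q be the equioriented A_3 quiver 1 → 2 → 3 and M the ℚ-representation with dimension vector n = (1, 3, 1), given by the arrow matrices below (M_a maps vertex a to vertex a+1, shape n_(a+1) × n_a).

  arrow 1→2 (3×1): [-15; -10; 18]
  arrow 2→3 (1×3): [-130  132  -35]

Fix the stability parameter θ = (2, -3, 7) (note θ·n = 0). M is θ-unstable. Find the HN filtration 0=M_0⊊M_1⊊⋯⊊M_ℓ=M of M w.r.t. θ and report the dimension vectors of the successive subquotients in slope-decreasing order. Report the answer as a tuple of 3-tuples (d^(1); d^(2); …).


Via rank(M_{q-1}∘⋯∘M_p): M ≅ I[1,2], I[2,2], I[2,3].
μ_θ-semistable layers: μ^(1)=7; μ^(2)=-1/2; μ^(3)=-3

((0, 0, 1); (1, 1, 0); (0, 2, 0))


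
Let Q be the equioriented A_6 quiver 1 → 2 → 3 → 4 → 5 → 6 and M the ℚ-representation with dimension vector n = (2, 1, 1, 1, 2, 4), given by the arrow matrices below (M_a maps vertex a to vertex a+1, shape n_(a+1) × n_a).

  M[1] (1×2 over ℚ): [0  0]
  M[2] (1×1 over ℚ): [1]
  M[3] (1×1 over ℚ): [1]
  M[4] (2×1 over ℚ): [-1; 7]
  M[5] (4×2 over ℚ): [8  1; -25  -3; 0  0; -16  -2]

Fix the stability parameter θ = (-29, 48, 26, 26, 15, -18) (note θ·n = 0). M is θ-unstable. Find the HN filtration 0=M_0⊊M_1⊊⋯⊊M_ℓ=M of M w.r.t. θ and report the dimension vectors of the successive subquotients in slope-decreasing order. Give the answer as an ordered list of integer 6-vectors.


Interval decomposition of M: I[1,1]^2, I[2,6], I[5,6], I[6,6]^2.
HN type (ℓ=4): μ^(1)=97/5; μ^(2)=-3/2; μ^(3)=-18; μ^(4)=-29

((0, 1, 1, 1, 1, 1); (0, 0, 0, 0, 1, 1); (0, 0, 0, 0, 0, 2); (2, 0, 0, 0, 0, 0))


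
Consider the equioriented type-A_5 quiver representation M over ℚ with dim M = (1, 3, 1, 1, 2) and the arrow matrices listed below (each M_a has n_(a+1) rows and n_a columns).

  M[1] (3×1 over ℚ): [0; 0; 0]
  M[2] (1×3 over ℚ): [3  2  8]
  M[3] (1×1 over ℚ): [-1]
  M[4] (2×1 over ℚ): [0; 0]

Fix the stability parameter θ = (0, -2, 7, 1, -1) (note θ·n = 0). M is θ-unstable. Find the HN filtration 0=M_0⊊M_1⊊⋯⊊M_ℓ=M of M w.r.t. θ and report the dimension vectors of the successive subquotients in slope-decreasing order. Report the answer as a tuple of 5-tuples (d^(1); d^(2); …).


Via rank(M_{q-1}∘⋯∘M_p): M ≅ I[1,1], I[2,2]^2, I[2,4], I[5,5]^2.
μ_θ-semistable layers: μ^(1)=4; μ^(2)=0; μ^(3)=-1; μ^(4)=-2

((0, 0, 1, 1, 0); (1, 0, 0, 0, 0); (0, 0, 0, 0, 2); (0, 3, 0, 0, 0))


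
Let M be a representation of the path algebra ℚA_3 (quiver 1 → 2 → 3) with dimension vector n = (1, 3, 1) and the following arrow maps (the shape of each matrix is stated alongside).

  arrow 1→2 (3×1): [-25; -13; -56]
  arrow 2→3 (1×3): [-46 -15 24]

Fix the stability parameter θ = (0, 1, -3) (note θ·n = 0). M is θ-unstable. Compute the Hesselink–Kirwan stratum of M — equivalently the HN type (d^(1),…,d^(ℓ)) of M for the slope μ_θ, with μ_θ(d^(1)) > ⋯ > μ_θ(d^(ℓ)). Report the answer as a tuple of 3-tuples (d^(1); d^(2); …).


Interval decomposition of M: I[1,3], I[2,2]^2.
HN type (ℓ=2): μ^(1)=1; μ^(2)=-2/3

((0, 2, 0); (1, 1, 1))


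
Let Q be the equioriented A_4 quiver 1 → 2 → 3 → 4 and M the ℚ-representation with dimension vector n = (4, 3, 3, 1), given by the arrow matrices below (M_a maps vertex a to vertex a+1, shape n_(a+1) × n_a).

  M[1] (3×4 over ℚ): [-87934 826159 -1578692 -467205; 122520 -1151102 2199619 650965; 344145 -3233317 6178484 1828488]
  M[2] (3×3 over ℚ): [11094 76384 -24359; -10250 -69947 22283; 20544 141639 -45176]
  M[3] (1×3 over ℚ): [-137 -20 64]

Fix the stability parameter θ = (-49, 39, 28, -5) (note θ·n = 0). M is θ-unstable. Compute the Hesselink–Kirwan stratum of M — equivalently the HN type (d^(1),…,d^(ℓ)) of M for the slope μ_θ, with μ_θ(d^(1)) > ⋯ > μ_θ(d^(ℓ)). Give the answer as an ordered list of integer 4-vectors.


Via rank(M_{q-1}∘⋯∘M_p): M ≅ I[1,1], I[1,3]^2, I[1,4].
μ_θ-semistable layers: μ^(1)=67/2; μ^(2)=62/3; μ^(3)=-49

((0, 2, 2, 0); (0, 1, 1, 1); (4, 0, 0, 0))


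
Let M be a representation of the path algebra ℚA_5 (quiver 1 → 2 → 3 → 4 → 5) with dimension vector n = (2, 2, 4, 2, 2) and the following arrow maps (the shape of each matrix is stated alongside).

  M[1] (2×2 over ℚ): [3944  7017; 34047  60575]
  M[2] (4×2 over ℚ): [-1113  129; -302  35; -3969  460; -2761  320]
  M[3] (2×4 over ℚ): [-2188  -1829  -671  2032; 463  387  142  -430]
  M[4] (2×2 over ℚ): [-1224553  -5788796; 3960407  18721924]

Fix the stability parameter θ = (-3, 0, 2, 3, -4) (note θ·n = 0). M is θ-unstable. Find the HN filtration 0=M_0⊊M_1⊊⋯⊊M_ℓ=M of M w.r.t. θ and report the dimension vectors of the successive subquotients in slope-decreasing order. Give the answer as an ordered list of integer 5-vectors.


Via rank(M_{q-1}∘⋯∘M_p): M ≅ I[1,4], I[1,5], I[3,3]^2, I[5,5].
μ_θ-semistable layers: μ^(1)=3; μ^(2)=2; μ^(3)=1/3; μ^(4)=0; μ^(5)=-3; μ^(6)=-4

((0, 0, 0, 1, 0); (0, 0, 3, 0, 0); (0, 0, 1, 1, 1); (0, 2, 0, 0, 0); (2, 0, 0, 0, 0); (0, 0, 0, 0, 1))


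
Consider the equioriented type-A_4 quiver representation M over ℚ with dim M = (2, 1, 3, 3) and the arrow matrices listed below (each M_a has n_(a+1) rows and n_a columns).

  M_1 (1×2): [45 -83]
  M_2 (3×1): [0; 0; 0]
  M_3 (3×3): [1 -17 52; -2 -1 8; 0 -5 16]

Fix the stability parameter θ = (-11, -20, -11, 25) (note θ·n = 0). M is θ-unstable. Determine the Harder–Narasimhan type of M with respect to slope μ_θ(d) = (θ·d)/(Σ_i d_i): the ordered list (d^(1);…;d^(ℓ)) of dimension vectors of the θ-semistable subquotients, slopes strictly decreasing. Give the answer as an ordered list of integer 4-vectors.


Barcode: M ≅ I[1,1], I[1,2], I[3,3], I[3,4]^2, I[4,4]. HN layers by μ_θ (3 steps, strictly decreasing):
  μ^(1)=25; μ^(2)=-11; μ^(3)=-31/2

((0, 0, 0, 3); (1, 0, 3, 0); (1, 1, 0, 0))


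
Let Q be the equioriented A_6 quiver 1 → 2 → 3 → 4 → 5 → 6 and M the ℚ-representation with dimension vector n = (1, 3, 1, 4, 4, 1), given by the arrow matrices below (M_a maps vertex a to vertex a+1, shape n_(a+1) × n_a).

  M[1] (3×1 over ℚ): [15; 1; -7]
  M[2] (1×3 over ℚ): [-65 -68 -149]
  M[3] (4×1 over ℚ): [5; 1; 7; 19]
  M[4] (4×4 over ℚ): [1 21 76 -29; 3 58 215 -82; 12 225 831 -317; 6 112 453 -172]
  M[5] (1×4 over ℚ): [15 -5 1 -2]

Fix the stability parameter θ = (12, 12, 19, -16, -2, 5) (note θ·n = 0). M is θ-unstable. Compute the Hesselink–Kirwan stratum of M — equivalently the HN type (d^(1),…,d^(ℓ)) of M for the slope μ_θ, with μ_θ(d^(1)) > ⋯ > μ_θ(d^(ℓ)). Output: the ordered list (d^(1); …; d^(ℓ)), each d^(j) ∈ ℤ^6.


Via rank(M_{q-1}∘⋯∘M_p): M ≅ I[1,2], I[2,2], I[2,6], I[4,5]^3.
μ_θ-semistable layers: μ^(1)=12; μ^(2)=5; μ^(3)=13/4; μ^(4)=-2; μ^(5)=-16

((1, 2, 0, 0, 0, 0); (0, 0, 0, 0, 0, 1); (0, 1, 1, 1, 1, 0); (0, 0, 0, 0, 3, 0); (0, 0, 0, 3, 0, 0))


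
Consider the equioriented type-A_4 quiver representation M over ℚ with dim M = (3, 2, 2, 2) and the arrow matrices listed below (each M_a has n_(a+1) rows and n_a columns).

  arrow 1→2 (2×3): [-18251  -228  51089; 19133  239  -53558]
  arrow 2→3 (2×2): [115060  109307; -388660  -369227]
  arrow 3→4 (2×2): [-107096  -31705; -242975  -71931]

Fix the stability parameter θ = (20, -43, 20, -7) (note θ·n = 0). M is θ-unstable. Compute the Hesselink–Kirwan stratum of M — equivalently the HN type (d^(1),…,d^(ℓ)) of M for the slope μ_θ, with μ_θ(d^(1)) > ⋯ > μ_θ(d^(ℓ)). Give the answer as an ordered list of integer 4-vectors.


Via rank(M_{q-1}∘⋯∘M_p): M ≅ I[1,1], I[1,2], I[1,4], I[3,4].
μ_θ-semistable layers: μ^(1)=20; μ^(2)=13/2; μ^(3)=-23/2

((1, 0, 0, 0); (0, 0, 2, 2); (2, 2, 0, 0))


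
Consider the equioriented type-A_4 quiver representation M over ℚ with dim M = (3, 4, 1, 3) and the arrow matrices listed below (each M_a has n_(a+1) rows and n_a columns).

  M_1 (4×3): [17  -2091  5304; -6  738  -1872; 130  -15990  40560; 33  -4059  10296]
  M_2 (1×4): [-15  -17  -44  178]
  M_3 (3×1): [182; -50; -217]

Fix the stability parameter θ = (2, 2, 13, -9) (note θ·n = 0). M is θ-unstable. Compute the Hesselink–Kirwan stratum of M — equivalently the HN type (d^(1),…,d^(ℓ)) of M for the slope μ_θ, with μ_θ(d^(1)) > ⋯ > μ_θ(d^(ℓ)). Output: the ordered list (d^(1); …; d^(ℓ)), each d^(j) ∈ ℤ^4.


Interval decomposition of M: I[1,1]^2, I[1,4], I[2,2]^3, I[4,4]^2.
HN type (ℓ=2): μ^(1)=2; μ^(2)=-9

((3, 4, 1, 1); (0, 0, 0, 2))


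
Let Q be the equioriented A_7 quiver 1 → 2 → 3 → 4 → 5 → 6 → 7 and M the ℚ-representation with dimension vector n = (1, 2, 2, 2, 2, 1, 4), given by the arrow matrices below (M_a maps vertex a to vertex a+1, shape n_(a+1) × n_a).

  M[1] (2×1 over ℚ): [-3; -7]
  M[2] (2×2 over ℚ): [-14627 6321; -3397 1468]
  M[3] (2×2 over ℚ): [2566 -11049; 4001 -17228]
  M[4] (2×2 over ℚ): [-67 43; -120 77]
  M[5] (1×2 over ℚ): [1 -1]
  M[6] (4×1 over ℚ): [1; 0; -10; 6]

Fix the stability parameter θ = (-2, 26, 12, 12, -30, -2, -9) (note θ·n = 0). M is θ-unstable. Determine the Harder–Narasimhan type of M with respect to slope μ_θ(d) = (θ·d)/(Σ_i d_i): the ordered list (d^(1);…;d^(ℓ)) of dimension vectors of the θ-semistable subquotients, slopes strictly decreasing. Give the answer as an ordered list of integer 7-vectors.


Via rank(M_{q-1}∘⋯∘M_p): M ≅ I[1,7], I[2,5], I[7,7]^3.
μ_θ-semistable layers: μ^(1)=5; μ^(2)=3/2; μ^(3)=-2; μ^(4)=-9

((0, 1, 1, 1, 1, 0, 0); (0, 1, 1, 1, 1, 1, 1); (1, 0, 0, 0, 0, 0, 0); (0, 0, 0, 0, 0, 0, 3))


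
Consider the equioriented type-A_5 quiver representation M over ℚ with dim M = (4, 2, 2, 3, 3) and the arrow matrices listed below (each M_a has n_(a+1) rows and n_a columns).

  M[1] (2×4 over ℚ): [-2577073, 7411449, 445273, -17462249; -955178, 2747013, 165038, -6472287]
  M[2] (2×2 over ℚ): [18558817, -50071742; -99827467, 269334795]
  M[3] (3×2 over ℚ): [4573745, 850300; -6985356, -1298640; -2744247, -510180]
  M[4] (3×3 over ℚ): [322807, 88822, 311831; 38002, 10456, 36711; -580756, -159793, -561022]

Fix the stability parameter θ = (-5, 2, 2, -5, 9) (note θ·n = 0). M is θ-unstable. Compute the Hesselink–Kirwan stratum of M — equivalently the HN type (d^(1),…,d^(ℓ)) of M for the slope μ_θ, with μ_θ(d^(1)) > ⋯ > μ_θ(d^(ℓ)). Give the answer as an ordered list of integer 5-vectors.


Barcode: M ≅ I[1,1]^2, I[1,3], I[1,5], I[4,5]^2. HN layers by μ_θ (4 steps, strictly decreasing):
  μ^(1)=9; μ^(2)=2; μ^(3)=-1/3; μ^(4)=-5

((0, 0, 0, 0, 3); (0, 1, 1, 0, 0); (0, 1, 1, 1, 0); (4, 0, 0, 2, 0))


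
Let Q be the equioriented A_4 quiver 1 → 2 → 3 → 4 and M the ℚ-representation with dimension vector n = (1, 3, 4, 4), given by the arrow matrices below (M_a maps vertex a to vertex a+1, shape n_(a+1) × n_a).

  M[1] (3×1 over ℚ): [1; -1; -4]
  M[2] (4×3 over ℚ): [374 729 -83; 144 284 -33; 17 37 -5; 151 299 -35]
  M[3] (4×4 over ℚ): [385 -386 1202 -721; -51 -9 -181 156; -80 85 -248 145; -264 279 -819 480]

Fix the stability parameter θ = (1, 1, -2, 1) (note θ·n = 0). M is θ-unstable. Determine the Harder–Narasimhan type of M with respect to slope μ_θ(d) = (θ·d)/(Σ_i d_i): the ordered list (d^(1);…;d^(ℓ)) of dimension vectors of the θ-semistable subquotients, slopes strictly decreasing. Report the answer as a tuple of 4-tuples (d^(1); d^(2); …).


Barcode: M ≅ I[1,4], I[2,4]^2, I[3,4]. HN layers by μ_θ (4 steps, strictly decreasing):
  μ^(1)=1; μ^(2)=0; μ^(3)=-1/2; μ^(4)=-2

((0, 0, 0, 4); (1, 1, 1, 0); (0, 2, 2, 0); (0, 0, 1, 0))


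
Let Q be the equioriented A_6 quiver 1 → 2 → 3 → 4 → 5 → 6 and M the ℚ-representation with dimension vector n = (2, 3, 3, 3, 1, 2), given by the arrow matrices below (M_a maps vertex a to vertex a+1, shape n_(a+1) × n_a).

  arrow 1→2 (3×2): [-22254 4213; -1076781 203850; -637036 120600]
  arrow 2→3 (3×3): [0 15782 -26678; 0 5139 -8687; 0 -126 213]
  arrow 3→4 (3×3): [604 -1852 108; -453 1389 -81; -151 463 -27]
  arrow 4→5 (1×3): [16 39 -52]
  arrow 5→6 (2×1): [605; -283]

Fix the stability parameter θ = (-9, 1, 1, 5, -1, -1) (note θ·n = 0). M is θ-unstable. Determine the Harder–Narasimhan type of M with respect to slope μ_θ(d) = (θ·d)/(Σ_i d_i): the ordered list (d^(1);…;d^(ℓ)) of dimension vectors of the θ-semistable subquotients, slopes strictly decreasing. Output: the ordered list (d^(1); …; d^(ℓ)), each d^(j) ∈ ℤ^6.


Barcode: M ≅ I[1,2], I[1,6], I[2,3], I[3,3], I[4,4]^2, I[6,6]. HN layers by μ_θ (4 steps, strictly decreasing):
  μ^(1)=5; μ^(2)=1; μ^(3)=-1; μ^(4)=-9

((0, 0, 0, 2, 0, 0); (0, 3, 3, 1, 1, 1); (0, 0, 0, 0, 0, 1); (2, 0, 0, 0, 0, 0))


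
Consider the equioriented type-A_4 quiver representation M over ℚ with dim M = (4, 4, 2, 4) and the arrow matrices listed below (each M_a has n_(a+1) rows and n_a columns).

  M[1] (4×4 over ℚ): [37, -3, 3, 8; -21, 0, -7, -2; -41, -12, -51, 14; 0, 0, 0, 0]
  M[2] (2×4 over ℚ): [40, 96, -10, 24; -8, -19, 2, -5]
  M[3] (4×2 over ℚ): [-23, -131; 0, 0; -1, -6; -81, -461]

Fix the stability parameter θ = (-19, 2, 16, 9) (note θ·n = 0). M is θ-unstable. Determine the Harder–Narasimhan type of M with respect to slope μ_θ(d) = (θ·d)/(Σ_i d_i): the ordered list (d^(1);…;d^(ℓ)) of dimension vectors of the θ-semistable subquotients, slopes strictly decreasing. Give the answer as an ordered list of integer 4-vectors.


Barcode: M ≅ I[1,1]^2, I[1,2], I[1,4], I[2,2], I[2,4], I[4,4]^2. HN layers by μ_θ (4 steps, strictly decreasing):
  μ^(1)=25/2; μ^(2)=9; μ^(3)=2; μ^(4)=-19

((0, 0, 2, 2); (0, 0, 0, 2); (0, 4, 0, 0); (4, 0, 0, 0))


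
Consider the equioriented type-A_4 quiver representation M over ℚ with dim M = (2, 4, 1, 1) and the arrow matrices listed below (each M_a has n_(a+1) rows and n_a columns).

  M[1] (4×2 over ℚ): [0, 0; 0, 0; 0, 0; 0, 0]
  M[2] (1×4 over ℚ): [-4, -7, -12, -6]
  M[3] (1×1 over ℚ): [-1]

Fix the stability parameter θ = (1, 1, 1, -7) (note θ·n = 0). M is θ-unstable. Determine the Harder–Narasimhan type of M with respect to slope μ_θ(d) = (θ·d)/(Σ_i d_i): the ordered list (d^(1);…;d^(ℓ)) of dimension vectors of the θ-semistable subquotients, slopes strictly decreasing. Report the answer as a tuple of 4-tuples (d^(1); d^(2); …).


Interval decomposition of M: I[1,1]^2, I[2,2]^3, I[2,4].
HN type (ℓ=2): μ^(1)=1; μ^(2)=-5/3

((2, 3, 0, 0); (0, 1, 1, 1))


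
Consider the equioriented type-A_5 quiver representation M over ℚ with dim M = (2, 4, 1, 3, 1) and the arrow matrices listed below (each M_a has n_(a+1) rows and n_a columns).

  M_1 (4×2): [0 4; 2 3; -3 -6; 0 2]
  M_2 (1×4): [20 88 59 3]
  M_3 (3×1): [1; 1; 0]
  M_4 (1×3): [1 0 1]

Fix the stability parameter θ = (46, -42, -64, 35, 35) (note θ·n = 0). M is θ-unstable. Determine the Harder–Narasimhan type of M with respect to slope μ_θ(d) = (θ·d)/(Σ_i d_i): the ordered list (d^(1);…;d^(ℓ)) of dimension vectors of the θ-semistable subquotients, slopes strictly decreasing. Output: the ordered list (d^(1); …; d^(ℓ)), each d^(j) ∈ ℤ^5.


Via rank(M_{q-1}∘⋯∘M_p): M ≅ I[1,2], I[1,5], I[2,2]^2, I[4,4]^2.
μ_θ-semistable layers: μ^(1)=35; μ^(2)=2; μ^(3)=-20; μ^(4)=-42

((0, 0, 0, 3, 1); (1, 1, 0, 0, 0); (1, 1, 1, 0, 0); (0, 2, 0, 0, 0))


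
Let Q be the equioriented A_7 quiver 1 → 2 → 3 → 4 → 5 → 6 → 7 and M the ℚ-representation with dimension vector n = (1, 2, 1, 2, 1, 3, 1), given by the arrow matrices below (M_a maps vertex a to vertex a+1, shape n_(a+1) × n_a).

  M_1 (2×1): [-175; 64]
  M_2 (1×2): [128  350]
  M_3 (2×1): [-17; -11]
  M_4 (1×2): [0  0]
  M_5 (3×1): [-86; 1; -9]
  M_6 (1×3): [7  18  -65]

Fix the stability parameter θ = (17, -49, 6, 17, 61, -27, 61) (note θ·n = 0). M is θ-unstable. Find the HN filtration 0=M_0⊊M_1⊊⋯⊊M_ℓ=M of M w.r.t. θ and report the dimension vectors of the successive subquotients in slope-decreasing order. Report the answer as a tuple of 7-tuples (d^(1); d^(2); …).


Barcode: M ≅ I[1,2], I[2,4], I[4,4], I[5,7], I[6,6]^2. HN layers by μ_θ (6 steps, strictly decreasing):
  μ^(1)=61; μ^(2)=17; μ^(3)=6; μ^(4)=-16; μ^(5)=-27; μ^(6)=-49

((0, 0, 0, 0, 0, 0, 1); (0, 0, 0, 2, 1, 1, 0); (0, 0, 1, 0, 0, 0, 0); (1, 1, 0, 0, 0, 0, 0); (0, 0, 0, 0, 0, 2, 0); (0, 1, 0, 0, 0, 0, 0))


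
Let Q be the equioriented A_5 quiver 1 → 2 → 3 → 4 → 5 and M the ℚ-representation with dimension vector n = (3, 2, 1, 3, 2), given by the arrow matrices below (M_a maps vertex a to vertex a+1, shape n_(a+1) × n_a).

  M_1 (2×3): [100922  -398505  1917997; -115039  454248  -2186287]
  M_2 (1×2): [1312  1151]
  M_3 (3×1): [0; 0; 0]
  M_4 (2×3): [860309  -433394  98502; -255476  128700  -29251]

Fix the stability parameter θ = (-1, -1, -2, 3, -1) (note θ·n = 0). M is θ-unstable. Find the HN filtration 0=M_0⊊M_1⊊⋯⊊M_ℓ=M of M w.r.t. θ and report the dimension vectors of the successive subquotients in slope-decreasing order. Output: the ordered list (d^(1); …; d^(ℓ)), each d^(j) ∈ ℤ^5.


Interval decomposition of M: I[1,1], I[1,2], I[1,3], I[4,4], I[4,5]^2.
HN type (ℓ=4): μ^(1)=3; μ^(2)=1; μ^(3)=-1; μ^(4)=-4/3

((0, 0, 0, 1, 0); (0, 0, 0, 2, 2); (2, 1, 0, 0, 0); (1, 1, 1, 0, 0))


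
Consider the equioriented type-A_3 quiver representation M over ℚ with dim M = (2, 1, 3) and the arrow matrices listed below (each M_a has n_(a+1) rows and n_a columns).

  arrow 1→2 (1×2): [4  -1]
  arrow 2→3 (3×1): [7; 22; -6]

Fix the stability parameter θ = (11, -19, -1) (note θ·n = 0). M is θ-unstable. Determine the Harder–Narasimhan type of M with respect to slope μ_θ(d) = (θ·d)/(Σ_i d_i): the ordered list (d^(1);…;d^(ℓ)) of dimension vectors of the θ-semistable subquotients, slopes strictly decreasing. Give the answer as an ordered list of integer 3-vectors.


Via rank(M_{q-1}∘⋯∘M_p): M ≅ I[1,1], I[1,3], I[3,3]^2.
μ_θ-semistable layers: μ^(1)=11; μ^(2)=-1; μ^(3)=-4

((1, 0, 0); (0, 0, 3); (1, 1, 0))


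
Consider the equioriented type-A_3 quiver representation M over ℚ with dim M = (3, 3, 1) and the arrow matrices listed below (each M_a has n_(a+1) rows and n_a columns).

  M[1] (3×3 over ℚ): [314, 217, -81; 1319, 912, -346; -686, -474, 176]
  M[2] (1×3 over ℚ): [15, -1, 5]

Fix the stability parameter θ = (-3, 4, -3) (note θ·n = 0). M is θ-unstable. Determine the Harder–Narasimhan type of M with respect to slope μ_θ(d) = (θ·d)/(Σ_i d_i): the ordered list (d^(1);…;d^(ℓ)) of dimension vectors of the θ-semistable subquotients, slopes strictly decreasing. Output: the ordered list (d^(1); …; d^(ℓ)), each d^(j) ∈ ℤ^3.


Barcode: M ≅ I[1,2]^2, I[1,3]. HN layers by μ_θ (3 steps, strictly decreasing):
  μ^(1)=4; μ^(2)=1/2; μ^(3)=-3

((0, 2, 0); (0, 1, 1); (3, 0, 0))


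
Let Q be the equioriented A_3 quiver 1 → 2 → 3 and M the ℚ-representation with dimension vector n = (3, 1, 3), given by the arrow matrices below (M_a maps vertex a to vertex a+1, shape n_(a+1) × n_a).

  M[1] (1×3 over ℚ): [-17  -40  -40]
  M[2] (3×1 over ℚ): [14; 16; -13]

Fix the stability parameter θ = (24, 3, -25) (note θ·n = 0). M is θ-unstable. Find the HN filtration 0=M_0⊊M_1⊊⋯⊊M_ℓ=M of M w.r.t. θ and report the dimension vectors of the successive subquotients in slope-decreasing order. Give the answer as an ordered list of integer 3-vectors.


Via rank(M_{q-1}∘⋯∘M_p): M ≅ I[1,1]^2, I[1,3], I[3,3]^2.
μ_θ-semistable layers: μ^(1)=24; μ^(2)=2/3; μ^(3)=-25

((2, 0, 0); (1, 1, 1); (0, 0, 2))
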